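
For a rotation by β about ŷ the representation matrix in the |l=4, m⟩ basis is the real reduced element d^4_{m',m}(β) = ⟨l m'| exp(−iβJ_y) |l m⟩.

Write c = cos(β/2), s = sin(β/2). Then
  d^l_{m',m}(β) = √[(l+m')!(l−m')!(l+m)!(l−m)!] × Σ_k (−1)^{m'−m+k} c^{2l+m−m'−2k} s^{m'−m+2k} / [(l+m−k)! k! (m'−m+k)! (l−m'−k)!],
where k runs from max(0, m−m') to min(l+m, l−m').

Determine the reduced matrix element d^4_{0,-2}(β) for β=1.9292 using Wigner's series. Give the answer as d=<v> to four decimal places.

d^4_{0,-2}(β=1.9292) via Wigner's sum:
With c≡cos(β/2)=0.569746 and s≡sin(β/2)=0.821821, N=[24·24·2·720]^{1/2}=910.735966
The bounds max(0,m−m')=0 and min(l+m,l−m')=2 give 3 terms
  k=0: (−1)^2·910.7360/(96)·0.5697^6·0.8218^2 = +0.219160
  k=1: (−1)^3·910.7360/(36)·0.5697^4·0.8218^4 = -1.215971
  k=2: (−1)^4·910.7360/(96)·0.5697^2·0.8218^6 = +0.948739
d^4_{0,-2}(1.9292) = +0.219160 -1.215971 +0.948739 = -0.048071

d=-0.0481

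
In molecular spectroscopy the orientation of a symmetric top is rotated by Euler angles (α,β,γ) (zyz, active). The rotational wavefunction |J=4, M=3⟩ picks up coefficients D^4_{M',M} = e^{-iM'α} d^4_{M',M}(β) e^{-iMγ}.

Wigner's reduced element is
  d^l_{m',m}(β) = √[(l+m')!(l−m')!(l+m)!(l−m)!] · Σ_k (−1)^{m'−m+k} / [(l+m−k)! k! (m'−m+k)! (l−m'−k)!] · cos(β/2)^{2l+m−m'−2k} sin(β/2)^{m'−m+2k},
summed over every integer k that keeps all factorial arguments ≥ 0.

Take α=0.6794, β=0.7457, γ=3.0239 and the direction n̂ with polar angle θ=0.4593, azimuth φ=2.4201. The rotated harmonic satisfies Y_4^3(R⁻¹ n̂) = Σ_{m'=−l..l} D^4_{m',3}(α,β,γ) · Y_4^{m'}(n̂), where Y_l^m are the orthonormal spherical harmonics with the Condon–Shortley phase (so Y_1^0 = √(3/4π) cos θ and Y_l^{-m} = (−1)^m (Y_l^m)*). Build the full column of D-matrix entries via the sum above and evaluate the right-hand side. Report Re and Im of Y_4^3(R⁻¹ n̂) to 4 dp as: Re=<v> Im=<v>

Re=-0.0668 Im=0.3751

Need the full column D^4_{m',3} for m'=−4..4 at α=0.6794, β=0.7457, γ=3.0239.
cos(β/2)=0.931293, sin(β/2)=0.364271
d^4_{-4,3}: single k=7 term ⇒ +0.002242;  D = +0.002236-0.000159i
d^4_{-3,3}: k∈[6..7] ⇒ +0.014185 -0.000310 = +0.013875;  D = +0.010149-0.009461i
d^4_{-2,3}: k∈[5..6] ⇒ +0.058152 -0.002966 = +0.055187;  D = +0.007760-0.054638i
d^4_{-1,3}: k∈[4..5] ⇒ +0.175212 -0.016084 = +0.159128;  D = -0.081584-0.136623i
d^4_{0,3}: k∈[3..4] ⇒ +0.400654 -0.061298 = +0.339356;  D = -0.318422-0.117345i
d^4_{1,3}: k∈[2..3] ⇒ +0.687128 -0.175212 = +0.511916;  D = -0.484901+0.164101i
d^4_{2,3}: k∈[1..2] ⇒ +0.828119 -0.380094 = +0.448025;  D = -0.239908+0.378379i
d^4_{3,3}: k∈[0..1] ⇒ +0.565836 -0.605990 = -0.040154;  D = -0.004581-0.039892i
d^4_{4,3}: single k=0 term ⇒ -0.625999;  D = -0.446319-0.438947i
Y_4^{m'}(θ=0.4593,φ=2.4201) and Σ D·Y over m':
  (+0.0022-0.0002i)·(-0.0165+0.0043i)  (+0.0101-0.0095i)·(+0.0547-0.0810i)  (+0.0078-0.0546i)·(+0.0388+0.3015i)  (-0.0816-0.1366i)·(-0.3704-0.3259i)  (-0.3184-0.1173i)·(+0.1577+0.0000i)  (-0.4849+0.1641i)·(+0.3704-0.3259i)  (-0.2399+0.3784i)·(+0.0388-0.3015i)  (-0.0046-0.0399i)·(-0.0547-0.0810i)  (-0.4463-0.4389i)·(-0.0165-0.0043i)
Y_4^3(R⁻¹ n̂) = -0.066818+0.375124i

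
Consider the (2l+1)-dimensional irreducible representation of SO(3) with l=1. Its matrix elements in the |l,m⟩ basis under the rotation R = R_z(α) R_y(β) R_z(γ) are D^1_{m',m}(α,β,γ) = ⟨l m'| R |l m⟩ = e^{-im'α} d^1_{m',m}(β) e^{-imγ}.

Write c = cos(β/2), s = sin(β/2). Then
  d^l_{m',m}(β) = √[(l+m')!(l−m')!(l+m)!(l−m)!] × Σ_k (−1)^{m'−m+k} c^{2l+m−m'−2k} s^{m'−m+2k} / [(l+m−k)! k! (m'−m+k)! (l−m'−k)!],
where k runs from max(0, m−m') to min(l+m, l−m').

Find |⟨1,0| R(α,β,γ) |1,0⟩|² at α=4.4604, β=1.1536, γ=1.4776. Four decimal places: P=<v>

P=0.1642

First d^1_{0,0}(β=1.1536), then the phase factors e^{-i(0)α} and e^{-i(0)γ}:
With c≡cos(β/2)=0.838212 and s≡sin(β/2)=0.545344, N=[1·1·1·1]^{1/2}=1.000000
k: max(0,(0)−(0))=0 … min(1+(0),1−(0))=1
  k=0: (−1)^0·1.0000/(1)·0.8382^2·0.5453^0 = +0.702599
  k=1: (−1)^1·1.0000/(1)·0.8382^0·0.5453^2 = -0.297401
d^1_{0,0}(1.1536) = +0.702599 -0.297401 = +0.405199
|D^1_{0,0}|² = |d^1_{0,0}(β)|² = (+0.405199)² = 0.164186 (the z-rotation phases have unit modulus)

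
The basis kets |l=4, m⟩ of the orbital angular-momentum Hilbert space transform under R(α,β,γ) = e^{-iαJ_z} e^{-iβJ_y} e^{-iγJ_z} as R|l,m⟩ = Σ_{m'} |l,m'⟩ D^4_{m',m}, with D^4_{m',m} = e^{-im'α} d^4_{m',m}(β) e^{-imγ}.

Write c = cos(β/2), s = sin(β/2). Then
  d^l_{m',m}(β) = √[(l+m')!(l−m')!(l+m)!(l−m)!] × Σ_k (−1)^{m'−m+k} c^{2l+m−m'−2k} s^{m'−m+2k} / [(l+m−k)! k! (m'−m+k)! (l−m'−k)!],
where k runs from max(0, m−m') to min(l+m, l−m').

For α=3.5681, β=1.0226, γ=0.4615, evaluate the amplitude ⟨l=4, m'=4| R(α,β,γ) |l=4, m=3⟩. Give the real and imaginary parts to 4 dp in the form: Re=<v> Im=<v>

Re=0.5303 Im=0.0271

First d^4_{4,3}(β=1.0226), then the phase factors e^{-i(4)α} and e^{-i(3)γ}:
With c≡cos(β/2)=0.872109 and s≡sin(β/2)=0.489311, N=[40320·1·5040·1]^{1/2}=14255.272709
k: max(0,(3)−(4))=0 … min(4+(3),4−(4))=0
  k=0: (−1)^1·14255.2727/(5040)·0.8721^7·0.4893^1 = -0.531039
d^4_{4,3}(1.0226) = -0.531039
Attach z-rotation phases: D = e^{-i(4)(3.5681)}·(-0.531039)·e^{-i(3)(0.4615)} = +0.530347+0.027105i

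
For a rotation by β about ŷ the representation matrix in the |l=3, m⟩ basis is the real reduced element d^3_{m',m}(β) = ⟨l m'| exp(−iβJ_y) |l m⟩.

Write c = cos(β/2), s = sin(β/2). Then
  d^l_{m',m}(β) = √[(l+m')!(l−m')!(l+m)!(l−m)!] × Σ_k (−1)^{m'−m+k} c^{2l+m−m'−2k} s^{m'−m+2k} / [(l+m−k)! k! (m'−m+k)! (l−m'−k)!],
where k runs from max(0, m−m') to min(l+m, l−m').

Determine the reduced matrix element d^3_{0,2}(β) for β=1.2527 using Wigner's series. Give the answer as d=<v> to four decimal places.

d=0.3864

d^3_{0,2}(β=1.2527) via Wigner's sum:
Half-angle: c=0.810172, s=0.586192. N=√(6·6·120·1)=65.726707
k: max(0,(2)−(0))=2 … min(3+(2),3−(0))=3
  k=2: (−1)^0·65.7267/(12)·0.8102^4·0.5862^2 = +0.810867
  k=3: (−1)^1·65.7267/(12)·0.8102^2·0.5862^4 = -0.424496
d^3_{0,2}(1.2527) = +0.810867 -0.424496 = +0.386371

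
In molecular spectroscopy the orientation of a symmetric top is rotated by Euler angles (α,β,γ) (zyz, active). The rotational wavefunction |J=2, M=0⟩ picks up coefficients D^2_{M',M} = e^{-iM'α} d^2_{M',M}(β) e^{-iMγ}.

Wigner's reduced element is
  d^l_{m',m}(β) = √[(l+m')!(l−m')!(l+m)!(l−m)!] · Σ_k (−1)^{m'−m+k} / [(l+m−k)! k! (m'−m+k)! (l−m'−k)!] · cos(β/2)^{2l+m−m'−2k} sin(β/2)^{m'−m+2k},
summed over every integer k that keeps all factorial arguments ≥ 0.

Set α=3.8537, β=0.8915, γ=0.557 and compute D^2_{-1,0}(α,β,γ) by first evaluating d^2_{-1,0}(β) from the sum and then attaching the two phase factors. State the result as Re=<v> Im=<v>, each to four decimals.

Re=-0.4532 Im=-0.3912

D^2_{-1,0}(3.8537,0.8915,0.557) = e^{-i·-1·3.8537}·d^2_{-1,0}(0.8915)·e^{-i·0·0.557}. Compute d first:
With c≡cos(β/2)=0.902288 and s≡sin(β/2)=0.431135, N=[1·6·2·2]^{1/2}=4.898979
Admissible k: 1..2 (factorial args all ≥0)
  k=1: (−1)^0·4.8990/(2)·0.9023^3·0.4311^1 = +0.775753
  k=2: (−1)^1·4.8990/(2)·0.9023^1·0.4311^3 = -0.177117
d^2_{-1,0}(0.8915) = +0.775753 -0.177117 = +0.598636
D = (-0.756987-0.653430i)·(+0.598636)·(+1.000000+0.000000i) = -0.453160-0.391167i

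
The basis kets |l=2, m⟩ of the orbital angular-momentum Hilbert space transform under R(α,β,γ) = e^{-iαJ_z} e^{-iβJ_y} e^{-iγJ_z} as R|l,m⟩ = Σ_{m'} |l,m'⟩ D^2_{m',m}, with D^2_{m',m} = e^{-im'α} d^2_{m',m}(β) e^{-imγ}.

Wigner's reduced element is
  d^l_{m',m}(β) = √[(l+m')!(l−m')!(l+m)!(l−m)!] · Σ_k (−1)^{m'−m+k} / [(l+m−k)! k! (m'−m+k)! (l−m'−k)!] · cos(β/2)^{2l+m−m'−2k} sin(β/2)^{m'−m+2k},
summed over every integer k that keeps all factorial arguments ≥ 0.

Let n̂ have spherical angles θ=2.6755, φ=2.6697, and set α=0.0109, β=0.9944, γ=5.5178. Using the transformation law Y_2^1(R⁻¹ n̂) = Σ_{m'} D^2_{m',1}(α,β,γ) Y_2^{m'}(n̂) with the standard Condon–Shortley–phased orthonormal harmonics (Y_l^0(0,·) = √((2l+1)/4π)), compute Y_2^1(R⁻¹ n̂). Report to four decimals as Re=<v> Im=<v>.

Re=0.1516 Im=0.3291

Need the full column D^2_{m',1} for m'=−2..2 at α=0.0109, β=0.9944, γ=5.5178.
cos(β/2)=0.878922, sin(β/2)=0.476966
d^2_{-2,1}: single k=3 term ⇒ +0.190741;  D = +0.134633+0.135115i
d^2_{-1,1}: k∈[2..3] ⇒ +0.527226 -0.051755 = +0.475471;  D = +0.339259+0.333131i
d^2_{0,1}: k∈[1..2] ⇒ +0.793257 -0.233609 = +0.559648;  D = +0.403571+0.387732i
d^2_{1,1}: k∈[0..1] ⇒ +0.596761 -0.527226 = +0.069535;  D = +0.050665+0.047625i
d^2_{2,1}: single k=0 term ⇒ -0.647691;  D = -0.476731-0.438442i
Y_2^{m'}(θ=2.6755,φ=2.6697) and Σ D·Y over m':
  (+0.1346+0.1351i)·(+0.0458+0.0632i)  (+0.3393+0.3331i)·(+0.2763+0.1410i)  (+0.4036+0.3877i)·(+0.4397+0.0000i)  (+0.0507+0.0476i)·(-0.2763+0.1410i)  (-0.4767-0.4384i)·(+0.0458-0.0632i)
Y_2^1(R⁻¹ n̂) = +0.151600+0.329067i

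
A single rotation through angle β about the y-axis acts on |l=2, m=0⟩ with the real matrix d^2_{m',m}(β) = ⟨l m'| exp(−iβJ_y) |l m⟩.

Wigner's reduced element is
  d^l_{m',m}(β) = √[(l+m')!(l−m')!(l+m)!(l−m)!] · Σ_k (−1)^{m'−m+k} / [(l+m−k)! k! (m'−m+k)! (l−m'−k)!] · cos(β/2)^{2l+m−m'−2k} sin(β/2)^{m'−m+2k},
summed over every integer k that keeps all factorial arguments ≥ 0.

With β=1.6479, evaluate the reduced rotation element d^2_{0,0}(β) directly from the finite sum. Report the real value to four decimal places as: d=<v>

d=-0.4911

d^2_{0,0}(β=1.6479) via Wigner's sum:
Half-angle: c=0.679328, s=0.733835. N=√(2·2·2·2)=4.000000
Admissible k: 0..2 (factorial args all ≥0)
  k=0: (−1)^0·4.0000/(4)·0.6793^4·0.7338^0 = +0.212970
  k=1: (−1)^1·4.0000/(1)·0.6793^2·0.7338^2 = -0.994067
  k=2: (−1)^2·4.0000/(4)·0.6793^0·0.7338^4 = +0.289997
d^2_{0,0}(1.6479) = +0.212970 -0.994067 +0.289997 = -0.491100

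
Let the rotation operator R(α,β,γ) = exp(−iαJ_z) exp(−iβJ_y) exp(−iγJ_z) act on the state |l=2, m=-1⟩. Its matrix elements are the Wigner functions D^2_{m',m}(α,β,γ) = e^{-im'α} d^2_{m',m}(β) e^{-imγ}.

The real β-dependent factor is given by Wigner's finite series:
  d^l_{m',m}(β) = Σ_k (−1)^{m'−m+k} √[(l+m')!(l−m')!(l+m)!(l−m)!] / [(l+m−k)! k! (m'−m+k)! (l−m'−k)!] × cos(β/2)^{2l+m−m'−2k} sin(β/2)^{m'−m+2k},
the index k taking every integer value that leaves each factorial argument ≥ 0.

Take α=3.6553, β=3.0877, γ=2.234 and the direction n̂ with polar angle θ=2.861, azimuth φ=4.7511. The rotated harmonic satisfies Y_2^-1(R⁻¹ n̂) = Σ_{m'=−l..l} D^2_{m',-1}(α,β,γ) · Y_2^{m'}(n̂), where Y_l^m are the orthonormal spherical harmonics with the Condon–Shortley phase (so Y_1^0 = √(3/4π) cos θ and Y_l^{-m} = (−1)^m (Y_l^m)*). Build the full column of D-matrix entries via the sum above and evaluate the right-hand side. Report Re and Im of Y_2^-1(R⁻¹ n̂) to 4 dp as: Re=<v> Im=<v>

Re=0.1792 Im=0.0692

Need the full column D^2_{m',-1} for m'=−2..2 at α=3.6553, β=3.0877, γ=2.234.
cos(β/2)=0.026943, sin(β/2)=0.999637
d^2_{-2,-1}: single k=1 term ⇒ +0.000039;  D = -0.000039-0.000005i
d^2_{-1,-1}: k∈[0..1] ⇒ +0.000001 -0.002176 = -0.002176;  D = -0.002009+0.000835i
d^2_{0,-1}: k∈[0..1] ⇒ -0.000048 +0.065925 = +0.065877;  D = -0.040557+0.051913i
d^2_{1,-1}: k∈[0..1] ⇒ +0.002176 -0.998549 = -0.996372;  D = -0.148400+0.985259i
d^2_{2,-1}: single k=0 term ⇒ -0.053827;  D = -0.019174-0.050297i
Y_2^{m'}(θ=2.861,φ=4.7511) and Σ D·Y over m':
  (-0.0000-0.0000i)·(-0.0295+0.0023i)  (-0.0020+0.0008i)·(-0.0080-0.2054i)  (-0.0406+0.0519i)·(+0.5582+0.0000i)  (-0.1484+0.9853i)·(+0.0080-0.2054i)  (-0.0192-0.0503i)·(-0.0295-0.0023i)
Y_2^-1(R⁻¹ n̂) = +0.179209+0.069237i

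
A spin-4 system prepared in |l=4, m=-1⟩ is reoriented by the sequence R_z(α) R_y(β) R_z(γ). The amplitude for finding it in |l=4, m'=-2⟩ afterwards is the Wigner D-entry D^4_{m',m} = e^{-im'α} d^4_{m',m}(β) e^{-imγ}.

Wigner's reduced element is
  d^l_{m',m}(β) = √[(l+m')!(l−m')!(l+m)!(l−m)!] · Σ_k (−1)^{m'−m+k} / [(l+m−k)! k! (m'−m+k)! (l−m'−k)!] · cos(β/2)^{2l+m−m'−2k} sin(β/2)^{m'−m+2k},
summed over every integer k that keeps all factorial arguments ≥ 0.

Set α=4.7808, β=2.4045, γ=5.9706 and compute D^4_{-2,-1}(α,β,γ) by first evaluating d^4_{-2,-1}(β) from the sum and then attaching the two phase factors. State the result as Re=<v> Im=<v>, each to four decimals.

Split into d^4_{-2,-1}(β=2.4045) × two z-phases.
Half-angle: c=0.360260, s=0.932852. N=√(2·720·6·120)=1018.233765
The bounds max(0,m−m')=1 and min(l+m,l−m')=3 give 3 terms
  k=1: (−1)^0·1018.2338/(240)·0.3603^7·0.9329^1 = +0.003117
  k=2: (−1)^1·1018.2338/(48)·0.3603^5·0.9329^3 = -0.104502
  k=3: (−1)^2·1018.2338/(72)·0.3603^3·0.9329^5 = +0.467117
d^4_{-2,-1}(2.4045) = +0.003117 -0.104502 +0.467117 = +0.365733
Attach z-rotation phases: D = e^{-i(-2)(4.7808)}·(+0.365733)·e^{-i(-1)(5.9706)} = -0.360098+0.063952i

Re=-0.3601 Im=0.0640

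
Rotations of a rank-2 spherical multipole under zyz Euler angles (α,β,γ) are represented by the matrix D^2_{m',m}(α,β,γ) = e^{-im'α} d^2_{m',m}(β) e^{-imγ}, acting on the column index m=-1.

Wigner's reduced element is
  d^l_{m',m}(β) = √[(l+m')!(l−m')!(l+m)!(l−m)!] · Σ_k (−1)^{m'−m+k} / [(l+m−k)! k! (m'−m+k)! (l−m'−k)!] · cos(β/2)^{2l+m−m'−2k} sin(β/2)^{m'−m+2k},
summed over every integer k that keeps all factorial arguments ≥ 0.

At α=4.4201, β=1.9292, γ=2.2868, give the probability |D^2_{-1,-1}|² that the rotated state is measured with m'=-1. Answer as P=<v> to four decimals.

P=0.3051

First d^2_{-1,-1}(β=1.9292), then the phase factors e^{-i(-1)α} and e^{-i(-1)γ}:
c=cos(1.9292/2)=0.569746, s=sin(1.9292/2)=0.821821; N=√[1·6·1·6]=6.000000
The bounds max(0,m−m')=0 and min(l+m,l−m')=1 give 2 terms
  k=0: (−1)^0·6.0000/(6)·0.5697^4·0.8218^0 = +0.105372
  k=1: (−1)^1·6.0000/(2)·0.5697^2·0.8218^2 = -0.657715
d^2_{-1,-1}(1.9292) = +0.105372 -0.657715 = -0.552343
|D^2_{-1,-1}|² = |d^2_{-1,-1}(β)|² = (-0.552343)² = 0.305083 (the z-rotation phases have unit modulus)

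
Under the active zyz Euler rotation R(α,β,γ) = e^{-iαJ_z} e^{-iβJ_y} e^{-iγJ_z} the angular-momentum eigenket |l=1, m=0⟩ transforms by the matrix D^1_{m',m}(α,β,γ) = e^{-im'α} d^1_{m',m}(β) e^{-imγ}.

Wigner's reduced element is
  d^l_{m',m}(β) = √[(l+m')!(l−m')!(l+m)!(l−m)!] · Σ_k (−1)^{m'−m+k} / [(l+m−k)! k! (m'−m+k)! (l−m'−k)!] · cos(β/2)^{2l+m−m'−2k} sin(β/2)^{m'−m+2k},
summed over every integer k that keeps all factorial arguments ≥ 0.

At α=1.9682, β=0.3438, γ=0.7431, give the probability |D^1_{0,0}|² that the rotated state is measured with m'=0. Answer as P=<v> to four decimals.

D^1_{0,0}(1.9682,0.3438,0.7431) = e^{-i·0·1.9682}·d^1_{0,0}(0.3438)·e^{-i·0·0.7431}. Compute d first:
c=cos(0.3438/2)=0.985262, s=sin(0.3438/2)=0.171055; N=√[1·1·1·1]=1.000000
Admissible k: 0..1 (factorial args all ≥0)
  k=0: (−1)^0·1.0000/(1)·0.9853^2·0.1711^0 = +0.970740
  k=1: (−1)^1·1.0000/(1)·0.9853^0·0.1711^2 = -0.029260
d^1_{0,0}(0.3438) = +0.970740 -0.029260 = +0.941481
|D^1_{0,0}|² = |d^1_{0,0}(β)|² = (+0.941481)² = 0.886386 (the z-rotation phases have unit modulus)

P=0.8864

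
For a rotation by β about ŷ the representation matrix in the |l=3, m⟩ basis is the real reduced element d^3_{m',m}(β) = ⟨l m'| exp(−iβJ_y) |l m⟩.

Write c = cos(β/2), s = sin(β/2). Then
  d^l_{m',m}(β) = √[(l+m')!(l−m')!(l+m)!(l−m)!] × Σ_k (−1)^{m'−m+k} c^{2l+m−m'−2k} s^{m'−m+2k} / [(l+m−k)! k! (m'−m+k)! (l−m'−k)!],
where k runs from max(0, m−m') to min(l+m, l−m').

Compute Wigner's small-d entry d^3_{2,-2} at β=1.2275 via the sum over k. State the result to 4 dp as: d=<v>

d^3_{2,-2}(β=1.2275) via Wigner's sum:
Half-angle: c=0.817494, s=0.575937. N=√(120·1·1·120)=120.000000
The bounds max(0,m−m')=0 and min(l+m,l−m')=1 give 2 terms
  k=0: (−1)^4·120.0000/(24)·0.8175^2·0.5759^4 = +0.367654
  k=1: (−1)^5·120.0000/(120)·0.8175^0·0.5759^6 = -0.036496
d^3_{2,-2}(1.2275) = +0.367654 -0.036496 = +0.331158

d=0.3312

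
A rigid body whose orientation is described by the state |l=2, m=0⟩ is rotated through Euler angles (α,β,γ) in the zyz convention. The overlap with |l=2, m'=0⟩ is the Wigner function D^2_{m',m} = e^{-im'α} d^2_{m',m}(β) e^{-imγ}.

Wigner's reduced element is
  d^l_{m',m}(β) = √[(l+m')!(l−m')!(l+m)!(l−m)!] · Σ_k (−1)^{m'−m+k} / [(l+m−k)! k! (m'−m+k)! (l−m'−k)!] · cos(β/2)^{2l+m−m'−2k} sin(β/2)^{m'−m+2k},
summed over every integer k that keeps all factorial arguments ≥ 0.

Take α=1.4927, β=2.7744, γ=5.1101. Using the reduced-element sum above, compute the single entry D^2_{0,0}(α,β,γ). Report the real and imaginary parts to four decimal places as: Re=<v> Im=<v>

Split into d^2_{0,0}(β=2.7744) × two z-phases.
c=cos(2.7744/2)=0.182567, s=sin(2.7744/2)=0.983193; N=√[2·2·2·2]=4.000000
k∈{0,1,2} keeps every argument non-negative
  k=0: (−1)^0·4.0000/(4)·0.1826^4·0.9832^0 = +0.001111
  k=1: (−1)^1·4.0000/(1)·0.1826^2·0.9832^2 = -0.128879
  k=2: (−1)^2·4.0000/(4)·0.1826^0·0.9832^4 = +0.934450
d^2_{0,0}(2.7744) = +0.001111 -0.128879 +0.934450 = +0.806682
Phases: e^{-i·(0)·1.4927}=+1.000000+0.000000i, e^{-i·(0)·5.1101}=+1.000000+0.000000i ⇒ D=+0.806682+0.000000i

Re=0.8067 Im=0.0000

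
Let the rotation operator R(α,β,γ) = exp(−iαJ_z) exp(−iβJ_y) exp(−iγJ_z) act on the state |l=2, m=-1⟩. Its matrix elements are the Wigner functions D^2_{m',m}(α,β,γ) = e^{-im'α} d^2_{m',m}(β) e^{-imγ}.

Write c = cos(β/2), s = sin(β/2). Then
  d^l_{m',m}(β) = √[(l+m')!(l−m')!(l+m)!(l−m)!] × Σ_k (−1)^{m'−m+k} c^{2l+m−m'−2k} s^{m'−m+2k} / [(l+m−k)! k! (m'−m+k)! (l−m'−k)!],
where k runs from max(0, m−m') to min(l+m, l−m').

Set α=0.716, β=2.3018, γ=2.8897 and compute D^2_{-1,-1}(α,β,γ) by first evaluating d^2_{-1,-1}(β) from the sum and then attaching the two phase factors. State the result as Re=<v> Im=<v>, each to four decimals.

Re=0.3470 Im=0.1737

First d^2_{-1,-1}(β=2.3018), then the phase factors e^{-i(-1)α} and e^{-i(-1)γ}:
With c≡cos(β/2)=0.407666 and s≡sin(β/2)=0.913131, N=[1·6·1·6]^{1/2}=6.000000
The bounds max(0,m−m')=0 and min(l+m,l−m')=1 give 2 terms
  k=0: (−1)^0·6.0000/(6)·0.4077^4·0.9131^0 = +0.027620
  k=1: (−1)^1·6.0000/(2)·0.4077^2·0.9131^2 = -0.415715
d^2_{-1,-1}(2.3018) = +0.027620 -0.415715 = -0.388096
Phases: e^{-i·(-1)·0.716}=+0.754437+0.656372i, e^{-i·(-1)·2.8897}=-0.968442+0.249237i ⇒ D=+0.347044+0.173721i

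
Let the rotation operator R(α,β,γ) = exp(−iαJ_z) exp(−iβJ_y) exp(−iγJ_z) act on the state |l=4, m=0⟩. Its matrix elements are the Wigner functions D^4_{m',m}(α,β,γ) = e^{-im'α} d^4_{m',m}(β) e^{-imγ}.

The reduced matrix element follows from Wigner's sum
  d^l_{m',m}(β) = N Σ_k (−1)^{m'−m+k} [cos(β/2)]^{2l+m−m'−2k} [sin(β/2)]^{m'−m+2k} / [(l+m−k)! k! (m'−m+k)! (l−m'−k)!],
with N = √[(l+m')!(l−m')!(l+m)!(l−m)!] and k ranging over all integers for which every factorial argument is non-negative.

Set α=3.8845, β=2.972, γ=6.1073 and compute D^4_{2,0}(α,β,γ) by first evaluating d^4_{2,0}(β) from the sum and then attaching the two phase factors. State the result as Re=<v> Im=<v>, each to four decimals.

Re=0.0055 Im=-0.0651

D^4_{2,0}(3.8845,2.972,6.1073) = e^{-i·2·3.8845}·d^4_{2,0}(2.972)·e^{-i·0·6.1073}. Compute d first:
Half-angle: c=0.084695, s=0.996407. N=√(720·2·24·24)=910.735966
k∈{0,1,2} keeps every argument non-negative
  k=0: (−1)^2·910.7360/(96)·0.0847^6·0.9964^2 = +0.000003
  k=1: (−1)^3·910.7360/(36)·0.0847^4·0.9964^4 = -0.001283
  k=2: (−1)^4·910.7360/(96)·0.0847^2·0.9964^6 = +0.066597
d^4_{2,0}(2.972) = +0.000003 -0.001283 +0.066597 = +0.065317
Attach z-rotation phases: D = e^{-i(2)(3.8845)}·(+0.065317)·e^{-i(0)(6.1073)} = +0.005544-0.065082i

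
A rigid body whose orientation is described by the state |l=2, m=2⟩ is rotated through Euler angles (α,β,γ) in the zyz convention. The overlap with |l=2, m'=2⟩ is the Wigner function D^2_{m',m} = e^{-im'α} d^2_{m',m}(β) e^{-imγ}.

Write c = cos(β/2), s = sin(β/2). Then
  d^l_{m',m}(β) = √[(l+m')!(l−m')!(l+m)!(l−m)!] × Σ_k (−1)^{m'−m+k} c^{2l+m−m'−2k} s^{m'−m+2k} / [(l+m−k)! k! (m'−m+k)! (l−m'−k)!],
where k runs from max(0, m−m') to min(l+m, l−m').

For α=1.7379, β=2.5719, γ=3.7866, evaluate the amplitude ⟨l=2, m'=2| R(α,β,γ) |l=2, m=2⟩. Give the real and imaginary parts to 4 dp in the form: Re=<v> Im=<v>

Re=0.0003 Im=0.0062

First d^2_{2,2}(β=2.5719), then the phase factors e^{-i(2)α} and e^{-i(2)γ}:
c=cos(2.5719/2)=0.281010, s=sin(2.5719/2)=0.959705; N=√[24·1·24·1]=24.000000
The bounds max(0,m−m')=0 and min(l+m,l−m')=0 give 1 term
  k=0: (−1)^0·24.0000/(24)·0.2810^4·0.9597^0 = +0.006236
d^2_{2,2}(2.5719) = +0.006236
D = (-0.944671+0.328020i)·(+0.006236)·(+0.277107-0.960839i) = +0.000333+0.006227i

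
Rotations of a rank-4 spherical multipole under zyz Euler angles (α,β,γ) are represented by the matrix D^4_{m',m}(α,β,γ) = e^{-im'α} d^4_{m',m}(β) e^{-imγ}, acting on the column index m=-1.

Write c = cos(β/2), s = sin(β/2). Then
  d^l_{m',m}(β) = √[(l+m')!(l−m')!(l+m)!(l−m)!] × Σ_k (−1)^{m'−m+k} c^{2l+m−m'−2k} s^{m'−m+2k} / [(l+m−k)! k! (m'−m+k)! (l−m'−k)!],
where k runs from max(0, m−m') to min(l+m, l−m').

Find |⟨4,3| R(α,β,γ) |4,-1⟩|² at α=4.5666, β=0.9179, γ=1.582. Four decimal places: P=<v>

P=0.0789

First d^4_{3,-1}(β=0.9179), then the phase factors e^{-i(3)α} and e^{-i(-1)γ}:
c=cos(0.9179/2)=0.896518, s=sin(0.9179/2)=0.443007; N=√[5040·1·6·120]=1904.940944
Admissible k: 0..1 (factorial args all ≥0)
  k=0: (−1)^4·1904.9409/(144)·0.8965^4·0.4430^4 = +0.329153
  k=1: (−1)^5·1904.9409/(240)·0.8965^2·0.4430^6 = -0.048223
d^4_{3,-1}(0.9179) = +0.329153 -0.048223 = +0.280930
|D^4_{3,-1}|² = |d^4_{3,-1}(β)|² = (+0.280930)² = 0.078922 (the z-rotation phases have unit modulus)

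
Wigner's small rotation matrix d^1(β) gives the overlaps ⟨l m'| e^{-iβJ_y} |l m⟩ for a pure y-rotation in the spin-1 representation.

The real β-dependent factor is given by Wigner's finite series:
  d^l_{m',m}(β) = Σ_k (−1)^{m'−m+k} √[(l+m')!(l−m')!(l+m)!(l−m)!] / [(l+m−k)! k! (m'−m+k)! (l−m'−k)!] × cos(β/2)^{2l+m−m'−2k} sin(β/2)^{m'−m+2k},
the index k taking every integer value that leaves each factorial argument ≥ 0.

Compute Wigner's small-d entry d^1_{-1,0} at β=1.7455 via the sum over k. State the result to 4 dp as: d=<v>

d^1_{-1,0}(β=1.7455) via Wigner's sum:
With c≡cos(β/2)=0.642722 and s≡sin(β/2)=0.766099, N=[1·2·1·1]^{1/2}=1.414214
k: max(0,(0)−(-1))=1 … min(1+(0),1−(-1))=1
  k=1: (−1)^0·1.4142/(1)·0.6427^1·0.7661^1 = +0.696343
d^1_{-1,0}(1.7455) = +0.696343

d=0.6963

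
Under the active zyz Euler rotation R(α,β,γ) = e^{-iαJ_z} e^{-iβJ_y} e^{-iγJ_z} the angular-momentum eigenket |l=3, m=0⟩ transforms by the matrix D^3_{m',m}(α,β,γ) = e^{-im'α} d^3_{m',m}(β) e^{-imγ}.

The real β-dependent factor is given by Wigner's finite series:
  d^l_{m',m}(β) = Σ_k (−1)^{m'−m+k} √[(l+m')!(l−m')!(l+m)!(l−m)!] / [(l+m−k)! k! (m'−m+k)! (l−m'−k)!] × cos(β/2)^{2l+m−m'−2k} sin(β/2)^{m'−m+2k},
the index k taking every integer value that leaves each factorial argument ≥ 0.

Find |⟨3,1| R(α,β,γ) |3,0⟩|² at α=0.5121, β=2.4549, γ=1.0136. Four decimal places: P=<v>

D^3_{1,0}(0.5121,2.4549,1.0136) = e^{-i·1·0.5121}·d^3_{1,0}(2.4549)·e^{-i·0·1.0136}. Compute d first:
c=cos(2.4549/2)=0.336640, s=sin(2.4549/2)=0.941633; N=√[24·2·6·6]=41.569219
Admissible k: 0..2 (factorial args all ≥0)
  k=0: (−1)^1·41.5692/(12)·0.3366^5·0.9416^1 = -0.014103
  k=1: (−1)^2·41.5692/(4)·0.3366^3·0.9416^3 = +0.331020
  k=2: (−1)^3·41.5692/(12)·0.3366^1·0.9416^5 = -0.863308
d^3_{1,0}(2.4549) = -0.014103 +0.331020 -0.863308 = -0.546390
|D^3_{1,0}|² = |d^3_{1,0}(β)|² = (-0.546390)² = 0.298542 (the z-rotation phases have unit modulus)

P=0.2985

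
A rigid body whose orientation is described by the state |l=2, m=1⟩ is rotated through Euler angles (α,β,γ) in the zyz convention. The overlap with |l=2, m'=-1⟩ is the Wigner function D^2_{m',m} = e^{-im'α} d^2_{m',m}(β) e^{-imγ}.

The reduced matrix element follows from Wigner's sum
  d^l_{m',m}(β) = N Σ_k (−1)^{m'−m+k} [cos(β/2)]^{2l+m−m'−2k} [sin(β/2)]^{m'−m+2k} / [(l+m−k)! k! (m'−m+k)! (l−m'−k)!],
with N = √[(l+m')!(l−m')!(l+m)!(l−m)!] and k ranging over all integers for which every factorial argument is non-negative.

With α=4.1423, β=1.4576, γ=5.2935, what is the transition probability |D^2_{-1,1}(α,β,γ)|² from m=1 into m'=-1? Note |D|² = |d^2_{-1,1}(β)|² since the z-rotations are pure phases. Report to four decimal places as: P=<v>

First d^2_{-1,1}(β=1.4576), then the phase factors e^{-i(-1)α} and e^{-i(1)γ}:
With c≡cos(β/2)=0.745974 and s≡sin(β/2)=0.665975, N=[1·6·6·1]^{1/2}=6.000000
Admissible k: 2..3 (factorial args all ≥0)
  k=2: (−1)^0·6.0000/(2)·0.7460^2·0.6660^2 = +0.740431
  k=3: (−1)^1·6.0000/(6)·0.7460^0·0.6660^4 = -0.196712
d^2_{-1,1}(1.4576) = +0.740431 -0.196712 = +0.543719
|D^2_{-1,1}|² = |d^2_{-1,1}(β)|² = (+0.543719)² = 0.295630 (the z-rotation phases have unit modulus)

P=0.2956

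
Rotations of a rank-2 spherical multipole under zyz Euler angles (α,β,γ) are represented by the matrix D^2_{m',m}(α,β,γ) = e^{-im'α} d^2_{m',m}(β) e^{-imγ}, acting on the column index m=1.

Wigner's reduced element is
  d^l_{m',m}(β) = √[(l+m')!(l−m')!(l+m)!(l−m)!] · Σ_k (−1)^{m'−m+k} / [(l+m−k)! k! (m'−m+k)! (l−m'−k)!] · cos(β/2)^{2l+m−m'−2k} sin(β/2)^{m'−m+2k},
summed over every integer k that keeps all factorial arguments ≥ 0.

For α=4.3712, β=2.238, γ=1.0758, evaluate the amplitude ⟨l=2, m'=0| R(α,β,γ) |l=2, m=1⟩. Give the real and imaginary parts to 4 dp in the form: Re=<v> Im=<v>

D^2_{0,1}(4.3712,2.238,1.0758) = e^{-i·0·4.3712}·d^2_{0,1}(2.238)·e^{-i·1·1.0758}. Compute d first:
Half-angle: c=0.436582, s=0.899664. N=√(2·2·6·1)=4.898979
k∈{1,2} keeps every argument non-negative
  k=1: (−1)^0·4.8990/(2)·0.4366^3·0.8997^1 = +0.183381
  k=2: (−1)^1·4.8990/(2)·0.4366^1·0.8997^3 = -0.778723
d^2_{0,1}(2.238) = +0.183381 -0.778723 = -0.595342
Attach z-rotation phases: D = e^{-i(0)(4.3712)}·(-0.595342)·e^{-i(1)(1.0758)} = -0.282805+0.523884i

Re=-0.2828 Im=0.5239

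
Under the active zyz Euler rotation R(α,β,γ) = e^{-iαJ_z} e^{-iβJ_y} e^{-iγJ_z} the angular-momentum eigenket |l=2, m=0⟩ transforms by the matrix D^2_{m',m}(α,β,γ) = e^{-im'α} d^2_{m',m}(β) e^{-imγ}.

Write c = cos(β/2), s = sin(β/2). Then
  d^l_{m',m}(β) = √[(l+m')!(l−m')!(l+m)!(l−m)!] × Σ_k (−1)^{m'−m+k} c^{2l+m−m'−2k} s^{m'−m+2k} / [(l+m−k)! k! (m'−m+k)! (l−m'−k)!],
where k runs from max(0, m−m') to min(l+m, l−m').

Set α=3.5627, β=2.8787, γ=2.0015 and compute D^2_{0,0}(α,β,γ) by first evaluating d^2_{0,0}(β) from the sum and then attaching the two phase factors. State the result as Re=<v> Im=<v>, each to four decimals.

Re=0.8987 Im=0.0000

D^2_{0,0}(3.5627,2.8787,2.0015) = e^{-i·0·3.5627}·d^2_{0,0}(2.8787)·e^{-i·0·2.0015}. Compute d first:
With c≡cos(β/2)=0.131068 and s≡sin(β/2)=0.991373, N=[2·2·2·2]^{1/2}=4.000000
k∈{0,1,2} keeps every argument non-negative
  k=0: (−1)^0·4.0000/(4)·0.1311^4·0.9914^0 = +0.000295
  k=1: (−1)^1·4.0000/(1)·0.1311^2·0.9914^2 = -0.067535
  k=2: (−1)^2·4.0000/(4)·0.1311^0·0.9914^4 = +0.965937
d^2_{0,0}(2.8787) = +0.000295 -0.067535 +0.965937 = +0.898698
Attach z-rotation phases: D = e^{-i(0)(3.5627)}·(+0.898698)·e^{-i(0)(2.0015)} = +0.898698+0.000000i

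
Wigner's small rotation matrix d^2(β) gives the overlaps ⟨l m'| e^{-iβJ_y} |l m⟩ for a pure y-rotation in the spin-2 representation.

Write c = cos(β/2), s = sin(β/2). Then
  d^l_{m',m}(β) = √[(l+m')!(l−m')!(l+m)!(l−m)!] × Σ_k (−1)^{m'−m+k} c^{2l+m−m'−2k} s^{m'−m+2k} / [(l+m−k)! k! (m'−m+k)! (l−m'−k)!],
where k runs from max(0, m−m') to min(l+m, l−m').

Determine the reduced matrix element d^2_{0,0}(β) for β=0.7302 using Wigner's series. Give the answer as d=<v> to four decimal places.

d^2_{0,0}(β=0.7302) via Wigner's sum:
With c≡cos(β/2)=0.934088 and s≡sin(β/2)=0.357043, N=[2·2·2·2]^{1/2}=4.000000
k: max(0,(0)−(0))=0 … min(2+(0),2−(0))=2
  k=0: (−1)^0·4.0000/(4)·0.9341^4·0.3570^0 = +0.761292
  k=1: (−1)^1·4.0000/(1)·0.9341^2·0.3570^2 = -0.444914
  k=2: (−1)^2·4.0000/(4)·0.9341^0·0.3570^4 = +0.016251
d^2_{0,0}(0.7302) = +0.761292 -0.444914 +0.016251 = +0.332629

d=0.3326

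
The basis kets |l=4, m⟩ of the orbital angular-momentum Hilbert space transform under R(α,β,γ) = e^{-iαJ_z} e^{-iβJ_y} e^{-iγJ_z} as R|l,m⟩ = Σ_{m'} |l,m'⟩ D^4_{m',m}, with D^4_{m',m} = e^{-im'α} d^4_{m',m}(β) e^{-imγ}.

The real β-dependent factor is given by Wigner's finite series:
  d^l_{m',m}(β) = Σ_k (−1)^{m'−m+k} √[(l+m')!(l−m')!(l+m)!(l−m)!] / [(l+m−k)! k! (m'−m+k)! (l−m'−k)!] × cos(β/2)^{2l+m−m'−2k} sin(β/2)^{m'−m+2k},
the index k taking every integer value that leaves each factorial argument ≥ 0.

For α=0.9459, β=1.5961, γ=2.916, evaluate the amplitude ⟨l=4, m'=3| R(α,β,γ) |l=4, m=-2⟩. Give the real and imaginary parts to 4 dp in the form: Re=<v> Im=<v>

First d^4_{3,-2}(β=1.5961), then the phase factors e^{-i(3)α} and e^{-i(-2)γ}:
With c≡cos(β/2)=0.698104 and s≡sin(β/2)=0.715996, N=[5040·1·2·720]^{1/2}=2693.993318
k∈{0,1} keeps every argument non-negative
  k=0: (−1)^5·2693.9933/(240)·0.6981^3·0.7160^5 = -0.718620
  k=1: (−1)^6·2693.9933/(720)·0.6981^1·0.7160^7 = +0.251976
d^4_{3,-2}(1.5961) = -0.718620 +0.251976 = -0.466644
D = (-0.954179-0.299237i)·(-0.466644)·(+0.899931-0.436033i) = +0.461592-0.068485i

Re=0.4616 Im=-0.0685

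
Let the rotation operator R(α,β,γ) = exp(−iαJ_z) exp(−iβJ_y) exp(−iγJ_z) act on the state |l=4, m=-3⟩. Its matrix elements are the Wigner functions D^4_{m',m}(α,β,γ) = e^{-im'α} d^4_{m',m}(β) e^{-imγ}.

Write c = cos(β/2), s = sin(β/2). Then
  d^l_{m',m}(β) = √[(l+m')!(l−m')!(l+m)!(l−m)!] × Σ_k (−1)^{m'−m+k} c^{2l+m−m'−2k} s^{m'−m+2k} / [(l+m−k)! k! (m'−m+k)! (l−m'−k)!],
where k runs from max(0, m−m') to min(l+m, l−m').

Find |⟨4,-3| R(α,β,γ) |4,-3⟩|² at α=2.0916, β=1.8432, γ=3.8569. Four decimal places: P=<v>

P=0.0396

D^4_{-3,-3}(2.0916,1.8432,3.8569) = e^{-i·-3·2.0916}·d^4_{-3,-3}(1.8432)·e^{-i·-3·3.8569}. Compute d first:
c=cos(1.8432/2)=0.604546, s=sin(1.8432/2)=0.796570; N=√[1·5040·1·5040]=5040.000000
The bounds max(0,m−m')=0 and min(l+m,l−m')=1 give 2 terms
  k=0: (−1)^0·5040.0000/(5040)·0.6045^8·0.7966^0 = +0.017842
  k=1: (−1)^1·5040.0000/(720)·0.6045^6·0.7966^2 = -0.216832
d^4_{-3,-3}(1.8432) = +0.017842 -0.216832 = -0.198990
|D^4_{-3,-3}|² = |d^4_{-3,-3}(β)|² = (-0.198990)² = 0.039597 (the z-rotation phases have unit modulus)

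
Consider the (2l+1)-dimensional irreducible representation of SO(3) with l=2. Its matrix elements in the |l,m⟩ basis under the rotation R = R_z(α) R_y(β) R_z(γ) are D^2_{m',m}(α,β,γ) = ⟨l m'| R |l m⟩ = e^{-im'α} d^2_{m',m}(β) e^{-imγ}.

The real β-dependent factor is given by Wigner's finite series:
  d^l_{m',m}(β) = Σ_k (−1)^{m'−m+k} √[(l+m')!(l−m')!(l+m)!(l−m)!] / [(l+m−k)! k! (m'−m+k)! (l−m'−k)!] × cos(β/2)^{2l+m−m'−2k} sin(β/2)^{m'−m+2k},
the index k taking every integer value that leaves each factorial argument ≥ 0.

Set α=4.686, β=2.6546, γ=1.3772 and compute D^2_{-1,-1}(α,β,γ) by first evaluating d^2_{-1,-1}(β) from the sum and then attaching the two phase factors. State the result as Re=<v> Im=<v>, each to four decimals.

D^2_{-1,-1}(4.686,2.6546,1.3772) = e^{-i·-1·4.686}·d^2_{-1,-1}(2.6546)·e^{-i·-1·1.3772}. Compute d first:
c=cos(2.6546/2)=0.241097, s=sin(2.6546/2)=0.970501; N=√[1·6·1·6]=6.000000
k∈{0,1} keeps every argument non-negative
  k=0: (−1)^0·6.0000/(6)·0.2411^4·0.9705^0 = +0.003379
  k=1: (−1)^1·6.0000/(2)·0.2411^2·0.9705^2 = -0.164247
d^2_{-1,-1}(2.6546) = +0.003379 -0.164247 = -0.160868
Phases: e^{-i·(-1)·4.686}=-0.026386-0.999652i, e^{-i·(-1)·1.3772}=+0.192389+0.981319i ⇒ D=-0.156991+0.035104i

Re=-0.1570 Im=0.0351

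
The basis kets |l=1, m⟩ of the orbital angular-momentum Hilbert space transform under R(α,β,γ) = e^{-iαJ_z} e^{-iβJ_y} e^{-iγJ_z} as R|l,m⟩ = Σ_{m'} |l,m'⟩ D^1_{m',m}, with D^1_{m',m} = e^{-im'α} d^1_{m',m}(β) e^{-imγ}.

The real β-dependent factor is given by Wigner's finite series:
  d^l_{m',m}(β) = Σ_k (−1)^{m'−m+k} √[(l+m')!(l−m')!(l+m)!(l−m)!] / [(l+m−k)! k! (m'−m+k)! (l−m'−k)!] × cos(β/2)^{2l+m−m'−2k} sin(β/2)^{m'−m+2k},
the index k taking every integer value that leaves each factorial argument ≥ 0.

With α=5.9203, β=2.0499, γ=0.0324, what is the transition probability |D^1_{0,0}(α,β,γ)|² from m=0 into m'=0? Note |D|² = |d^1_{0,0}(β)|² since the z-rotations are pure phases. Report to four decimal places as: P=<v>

P=0.2125

Split into d^1_{0,0}(β=2.0499) × two z-phases.
c=cos(2.0499/2)=0.519142, s=sin(2.0499/2)=0.854688; N=√[1·1·1·1]=1.000000
The bounds max(0,m−m')=0 and min(l+m,l−m')=1 give 2 terms
  k=0: (−1)^0·1.0000/(1)·0.5191^2·0.8547^0 = +0.269508
  k=1: (−1)^1·1.0000/(1)·0.5191^0·0.8547^2 = -0.730492
d^1_{0,0}(2.0499) = +0.269508 -0.730492 = -0.460984
|D^1_{0,0}|² = |d^1_{0,0}(β)|² = (-0.460984)² = 0.212506 (the z-rotation phases have unit modulus)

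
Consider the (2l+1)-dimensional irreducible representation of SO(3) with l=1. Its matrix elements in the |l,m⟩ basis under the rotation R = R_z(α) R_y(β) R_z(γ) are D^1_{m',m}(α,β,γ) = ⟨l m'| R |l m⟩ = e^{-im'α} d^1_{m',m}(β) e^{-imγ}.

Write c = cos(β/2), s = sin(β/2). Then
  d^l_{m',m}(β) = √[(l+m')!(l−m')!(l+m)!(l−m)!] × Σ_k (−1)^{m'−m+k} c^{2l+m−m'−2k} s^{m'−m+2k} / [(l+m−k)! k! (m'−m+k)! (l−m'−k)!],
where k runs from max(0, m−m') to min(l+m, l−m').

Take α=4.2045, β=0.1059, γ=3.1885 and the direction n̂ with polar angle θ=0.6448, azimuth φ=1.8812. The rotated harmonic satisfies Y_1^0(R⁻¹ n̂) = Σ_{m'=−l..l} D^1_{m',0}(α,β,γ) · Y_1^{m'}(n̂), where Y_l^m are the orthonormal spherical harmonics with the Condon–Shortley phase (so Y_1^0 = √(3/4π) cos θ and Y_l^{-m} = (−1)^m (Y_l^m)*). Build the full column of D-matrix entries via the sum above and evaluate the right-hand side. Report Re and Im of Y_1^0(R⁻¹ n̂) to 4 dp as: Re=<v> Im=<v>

Need the full column D^1_{m',0} for m'=−1..1 at α=4.2045, β=0.1059, γ=3.1885.
cos(β/2)=0.998598, sin(β/2)=0.052925
d^1_{-1,0}: single k=1 term ⇒ +0.074743;  D = -0.036350-0.065308i
d^1_{0,0}: k∈[0..1] ⇒ +0.997199 -0.002801 = +0.994398;  D = +0.994398+0.000000i
d^1_{1,0}: single k=0 term ⇒ -0.074743;  D = +0.036350-0.065308i
Y_1^{m'}(θ=0.6448,φ=1.8812) and Σ D·Y over m':
  (-0.0363-0.0653i)·(-0.0634-0.1977i)  (+0.9944+0.0000i)·(+0.3905+0.0000i)  (+0.0363-0.0653i)·(+0.0634-0.1977i)
Y_1^0(R⁻¹ n̂) = +0.367097+0.000000i

Re=0.3671 Im=0.0000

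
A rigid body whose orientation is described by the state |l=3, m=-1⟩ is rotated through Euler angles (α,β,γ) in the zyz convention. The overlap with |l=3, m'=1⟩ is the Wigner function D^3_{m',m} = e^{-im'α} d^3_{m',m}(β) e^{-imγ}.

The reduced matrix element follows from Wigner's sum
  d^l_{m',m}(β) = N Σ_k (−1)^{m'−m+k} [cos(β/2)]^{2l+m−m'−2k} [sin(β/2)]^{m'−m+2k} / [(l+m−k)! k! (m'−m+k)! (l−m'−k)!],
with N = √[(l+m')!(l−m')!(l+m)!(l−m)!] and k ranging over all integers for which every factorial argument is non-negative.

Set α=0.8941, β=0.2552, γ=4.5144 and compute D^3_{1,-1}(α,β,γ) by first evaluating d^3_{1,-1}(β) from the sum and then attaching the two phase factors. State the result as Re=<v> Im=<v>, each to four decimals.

First d^3_{1,-1}(β=0.2552), then the phase factors e^{-i(1)α} and e^{-i(-1)γ}:
With c≡cos(β/2)=0.991870 and s≡sin(β/2)=0.127254, N=[24·2·2·24]^{1/2}=48.000000
k∈{0,1,2} keeps every argument non-negative
  k=0: (−1)^2·48.0000/(8)·0.9919^4·0.1273^2 = +0.094040
  k=1: (−1)^3·48.0000/(6)·0.9919^2·0.1273^4 = -0.002064
  k=2: (−1)^4·48.0000/(48)·0.9919^0·0.1273^6 = +0.000004
d^3_{1,-1}(0.2552) = +0.094040 -0.002064 +0.000004 = +0.091981
Phases: e^{-i·(1)·0.8941}=+0.626221-0.779646i, e^{-i·(-1)·4.5144}=-0.196698-0.980464i ⇒ D=-0.081641-0.042369i

Re=-0.0816 Im=-0.0424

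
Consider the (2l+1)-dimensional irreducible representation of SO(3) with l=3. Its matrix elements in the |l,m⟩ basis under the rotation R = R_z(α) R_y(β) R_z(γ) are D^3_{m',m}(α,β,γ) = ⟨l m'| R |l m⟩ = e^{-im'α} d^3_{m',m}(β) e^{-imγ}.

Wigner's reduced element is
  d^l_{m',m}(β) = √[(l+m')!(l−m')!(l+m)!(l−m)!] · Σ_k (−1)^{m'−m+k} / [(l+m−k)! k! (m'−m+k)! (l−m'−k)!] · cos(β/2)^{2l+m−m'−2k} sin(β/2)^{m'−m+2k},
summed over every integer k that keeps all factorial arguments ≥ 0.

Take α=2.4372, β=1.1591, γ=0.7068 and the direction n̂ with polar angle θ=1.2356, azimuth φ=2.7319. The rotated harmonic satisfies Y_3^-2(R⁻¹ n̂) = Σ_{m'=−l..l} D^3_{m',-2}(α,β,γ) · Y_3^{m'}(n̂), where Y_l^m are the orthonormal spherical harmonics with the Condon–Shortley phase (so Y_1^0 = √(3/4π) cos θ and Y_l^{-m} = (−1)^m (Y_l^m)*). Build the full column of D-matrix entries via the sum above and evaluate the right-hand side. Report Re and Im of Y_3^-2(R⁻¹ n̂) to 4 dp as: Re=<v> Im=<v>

Re=0.0210 Im=-0.0744

Need the full column D^3_{m',-2} for m'=−3..3 at α=2.4372, β=1.1591, γ=0.7068.
cos(β/2)=0.836709, sin(β/2)=0.547647
d^3_{-3,-2}: single k=1 term ⇒ +0.550110;  D = -0.420897+0.354213i
d^3_{-2,-2}: k∈[0..1] ⇒ +0.343121 -0.734971 = -0.391850;  D = -0.391846-0.001887i
d^3_{-1,-2}: k∈[0..1] ⇒ -0.710189 +0.608495 = -0.101694;  D = +0.077173+0.066226i
d^3_{0,-2}: k∈[0..1] ⇒ +0.805121 -0.344917 = +0.460204;  D = +0.072045+0.454530i
d^3_{1,-2}: k∈[0..1] ⇒ -0.608495 +0.130341 = -0.478154;  D = -0.248781+0.408337i
d^3_{2,-2}: k∈[0..1] ⇒ +0.314864 -0.026978 = +0.287886;  D = -0.273344+0.090343i
d^3_{3,-2}: single k=0 term ⇒ -0.100961;  D = -0.093564-0.037934i
Y_3^{m'}(θ=1.2356,φ=2.7319) and Σ D·Y over m':
  (-0.4209+0.3542i)·(-0.1177-0.3311i)  (-0.3918-0.0019i)·(+0.2047+0.2191i)  (+0.0772+0.0662i)·(+0.1285+0.0558i)  (+0.0720+0.4545i)·(-0.3019+0.0000i)  (-0.2488+0.4083i)·(-0.1285+0.0558i)  (-0.2733+0.0903i)·(+0.2047-0.2191i)  (-0.0936-0.0379i)·(+0.1177-0.3311i)
Y_3^-2(R⁻¹ n̂) = +0.020961-0.074447i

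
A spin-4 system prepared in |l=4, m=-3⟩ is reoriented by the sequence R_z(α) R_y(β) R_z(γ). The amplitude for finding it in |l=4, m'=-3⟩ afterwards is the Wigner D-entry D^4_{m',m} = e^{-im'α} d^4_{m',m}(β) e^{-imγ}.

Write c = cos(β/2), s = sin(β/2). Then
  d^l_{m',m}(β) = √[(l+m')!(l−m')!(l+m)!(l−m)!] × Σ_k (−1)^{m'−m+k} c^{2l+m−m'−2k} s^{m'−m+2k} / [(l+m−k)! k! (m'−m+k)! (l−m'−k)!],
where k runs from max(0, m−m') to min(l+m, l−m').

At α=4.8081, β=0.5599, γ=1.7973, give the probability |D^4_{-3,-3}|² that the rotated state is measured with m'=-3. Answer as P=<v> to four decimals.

First d^4_{-3,-3}(β=0.5599), then the phase factors e^{-i(-3)α} and e^{-i(-3)γ}:
Half-angle: c=0.961069, s=0.276308. N=√(1·5040·1·5040)=5040.000000
k: max(0,(-3)−(-3))=0 … min(4+(-3),4−(-3))=1
  k=0: (−1)^0·5040.0000/(5040)·0.9611^8·0.2763^0 = +0.727843
  k=1: (−1)^1·5040.0000/(720)·0.9611^6·0.2763^2 = -0.421126
d^4_{-3,-3}(0.5599) = +0.727843 -0.421126 = +0.306717
|D^4_{-3,-3}|² = |d^4_{-3,-3}(β)|² = (+0.306717)² = 0.094075 (the z-rotation phases have unit modulus)

P=0.0941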